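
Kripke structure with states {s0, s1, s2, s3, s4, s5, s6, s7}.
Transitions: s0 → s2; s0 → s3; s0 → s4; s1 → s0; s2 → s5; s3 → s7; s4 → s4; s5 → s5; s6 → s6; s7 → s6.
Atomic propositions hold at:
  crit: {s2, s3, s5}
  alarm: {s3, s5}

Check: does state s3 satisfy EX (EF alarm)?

No

EF alarm: least fixpoint, start Z0 = {s3, s5}, add states with some successor in Z. Z1 = {s0, s2, s3, s5}; Z2 = {s0, s1, s2, s3, s5}; fixed.
Sat(EF alarm) = {s0, s1, s2, s3, s5}
Sat(EX (EF alarm)) = {s : some successor in {s0, s1, s2, s3, s5}} = {s0, s1, s2, s5}
s3 ∉ Sat(EX (EF alarm)) = {s0, s1, s2, s5}, so the formula does not hold at s3.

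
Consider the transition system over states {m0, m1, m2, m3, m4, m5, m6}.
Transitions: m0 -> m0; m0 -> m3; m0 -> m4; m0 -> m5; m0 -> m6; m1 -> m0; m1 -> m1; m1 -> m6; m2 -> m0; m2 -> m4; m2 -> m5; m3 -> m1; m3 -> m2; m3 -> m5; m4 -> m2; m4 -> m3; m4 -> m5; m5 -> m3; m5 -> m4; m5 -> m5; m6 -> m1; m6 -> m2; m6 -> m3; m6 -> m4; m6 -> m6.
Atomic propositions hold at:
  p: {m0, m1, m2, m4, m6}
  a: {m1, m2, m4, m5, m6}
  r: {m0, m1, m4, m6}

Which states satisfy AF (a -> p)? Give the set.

{m0, m1, m2, m3, m4, m6}

Sat(a -> p) = {m0, m1, m2, m3, m4, m6}
AF (a -> p): least fixpoint, start Z0 = {m0, m1, m2, m3, m4, m6}, add states with every successor in Z. Already a fixed point.
Sat(AF (a -> p)) = {m0, m1, m2, m3, m4, m6}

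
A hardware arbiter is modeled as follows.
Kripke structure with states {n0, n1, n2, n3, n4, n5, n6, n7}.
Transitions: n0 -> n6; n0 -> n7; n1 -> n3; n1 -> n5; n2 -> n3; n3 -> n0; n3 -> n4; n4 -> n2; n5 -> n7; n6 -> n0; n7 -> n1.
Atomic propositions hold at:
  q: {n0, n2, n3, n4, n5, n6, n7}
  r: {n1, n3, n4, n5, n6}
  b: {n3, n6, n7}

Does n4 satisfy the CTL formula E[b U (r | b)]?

Sat(r | b) = {n1, n3, n4, n5, n6, n7}
E[b U (r | b)]: least fixpoint, start Z0 = Sat((r | b)) = {n1, n3, n4, n5, n6, n7}, add states in Sat(b) with some successor in Z. Already a fixed point.
Sat(E[b U (r | b)]) = {n1, n3, n4, n5, n6, n7}
n4 ∈ Sat(E[b U (r | b)]) = {n1, n3, n4, n5, n6, n7}, so the formula holds at n4.

Yes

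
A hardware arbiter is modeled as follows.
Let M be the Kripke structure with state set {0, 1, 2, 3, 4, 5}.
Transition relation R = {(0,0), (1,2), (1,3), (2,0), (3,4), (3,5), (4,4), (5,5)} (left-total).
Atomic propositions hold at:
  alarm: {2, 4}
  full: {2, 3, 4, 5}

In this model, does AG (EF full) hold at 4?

EF full: least fixpoint, start Z0 = {2, 3, 4, 5}, add states with some successor in Z. Z1 = {1, 2, 3, 4, 5}; fixed.
Sat(EF full) = {1, 2, 3, 4, 5}
AG (EF full): greatest fixpoint, start Z0 = {1, 2, 3, 4, 5}, keep only states in Sat with every successor in Z. Z1 = {1, 3, 4, 5}; Z2 = {3, 4, 5}; fixed.
Sat(AG (EF full)) = {3, 4, 5}
4 ∈ Sat(AG (EF full)) = {3, 4, 5}, so the formula holds at 4.

Yes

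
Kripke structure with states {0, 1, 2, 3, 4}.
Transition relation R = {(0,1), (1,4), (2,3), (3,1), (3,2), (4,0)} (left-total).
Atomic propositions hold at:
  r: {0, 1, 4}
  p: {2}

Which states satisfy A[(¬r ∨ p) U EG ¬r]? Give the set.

{2, 3}

Sat(¬r) = {2, 3}
Sat(¬r ∨ p) = {2, 3}
EG ¬r: greatest fixpoint, start Z0 = {2, 3}, keep only states in Sat with some successor in Z. Already a fixed point.
Sat(EG ¬r) = {2, 3}
A[(¬r ∨ p) U EG ¬r]: least fixpoint, start Z0 = Sat(EG ¬r) = {2, 3}, add states in Sat(¬r ∨ p) with every successor in Z. Already a fixed point.
Sat(A[(¬r ∨ p) U EG ¬r]) = {2, 3}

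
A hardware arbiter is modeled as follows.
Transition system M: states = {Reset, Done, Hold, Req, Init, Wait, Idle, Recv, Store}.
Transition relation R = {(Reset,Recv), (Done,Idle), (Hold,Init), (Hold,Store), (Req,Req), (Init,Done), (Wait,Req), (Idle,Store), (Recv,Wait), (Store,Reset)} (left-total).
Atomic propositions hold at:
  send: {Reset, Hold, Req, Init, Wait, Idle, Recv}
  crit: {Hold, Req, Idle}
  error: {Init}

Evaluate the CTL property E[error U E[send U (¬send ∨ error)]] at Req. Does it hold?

No

Sat(¬send) = {Done, Store}
Sat(¬send ∨ error) = {Done, Init, Store}
E[send U (¬send ∨ error)]: least fixpoint, start Z0 = Sat((¬send ∨ error)) = {Done, Init, Store}, add states in Sat(send) with some successor in Z. Z1 = {Done, Hold, Init, Idle, Store}; fixed.
Sat(E[send U (¬send ∨ error)]) = {Done, Hold, Init, Idle, Store}
E[error U E[send U (¬send ∨ error)]]: least fixpoint, start Z0 = Sat(E[send U (¬send ∨ error)]) = {Done, Hold, Init, Idle, Store}, add states in Sat(error) with some successor in Z. Already a fixed point.
Sat(E[error U E[send U (¬send ∨ error)]]) = {Done, Hold, Init, Idle, Store}
Req ∉ Sat(E[error U E[send U (¬send ∨ error)]]) = {Done, Hold, Init, Idle, Store}, so the formula does not hold at Req.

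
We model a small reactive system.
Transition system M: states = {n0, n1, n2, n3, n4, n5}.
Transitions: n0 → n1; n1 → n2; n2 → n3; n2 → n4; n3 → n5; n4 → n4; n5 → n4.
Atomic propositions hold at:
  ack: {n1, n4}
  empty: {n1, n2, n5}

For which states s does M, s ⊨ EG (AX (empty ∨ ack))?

Sat(empty ∨ ack) = {n1, n2, n4, n5}
Sat(AX (empty ∨ ack)) = {s : every successor in {n1, n2, n4, n5}} = {n0, n1, n3, n4, n5}
EG (AX (empty ∨ ack)): greatest fixpoint, start Z0 = {n0, n1, n3, n4, n5}, keep only states in Sat with some successor in Z. Z1 = {n0, n3, n4, n5}; Z2 = {n3, n4, n5}; fixed.
Sat(EG (AX (empty ∨ ack))) = {n3, n4, n5}

{n3, n4, n5}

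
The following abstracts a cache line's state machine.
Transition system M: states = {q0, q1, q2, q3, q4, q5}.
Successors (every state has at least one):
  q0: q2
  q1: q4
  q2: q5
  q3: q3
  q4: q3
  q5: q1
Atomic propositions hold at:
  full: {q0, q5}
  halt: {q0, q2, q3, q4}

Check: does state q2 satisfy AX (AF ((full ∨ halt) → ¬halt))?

Sat(full ∨ halt) = {q0, q2, q3, q4, q5}
Sat(¬halt) = {q1, q5}
Sat((full ∨ halt) → ¬halt) = {q1, q5}
AF ((full ∨ halt) → ¬halt): least fixpoint, start Z0 = {q1, q5}, add states with every successor in Z. Z1 = {q1, q2, q5}; Z2 = {q0, q1, q2, q5}; fixed.
Sat(AF ((full ∨ halt) → ¬halt)) = {q0, q1, q2, q5}
Sat(AX (AF ((full ∨ halt) → ¬halt))) = {s : every successor in {q0, q1, q2, q5}} = {q0, q2, q5}
q2 ∈ Sat(AX (AF ((full ∨ halt) → ¬halt))) = {q0, q2, q5}, so the formula holds at q2.

Yes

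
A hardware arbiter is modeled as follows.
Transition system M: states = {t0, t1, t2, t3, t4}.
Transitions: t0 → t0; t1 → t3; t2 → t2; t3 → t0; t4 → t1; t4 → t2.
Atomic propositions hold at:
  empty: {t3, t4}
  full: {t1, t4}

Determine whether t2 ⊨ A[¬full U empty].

Sat(¬full) = {t0, t2, t3}
A[¬full U empty]: least fixpoint, start Z0 = Sat(empty) = {t3, t4}, add states in Sat(¬full) with every successor in Z. Already a fixed point.
Sat(A[¬full U empty]) = {t3, t4}
t2 ∉ Sat(A[¬full U empty]) = {t3, t4}, so the formula does not hold at t2.

No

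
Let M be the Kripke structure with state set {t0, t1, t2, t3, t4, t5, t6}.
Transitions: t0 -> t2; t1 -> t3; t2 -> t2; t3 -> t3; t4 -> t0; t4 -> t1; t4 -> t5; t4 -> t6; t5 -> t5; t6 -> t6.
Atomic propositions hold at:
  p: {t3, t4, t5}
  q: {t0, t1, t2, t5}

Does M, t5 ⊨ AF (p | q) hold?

Yes

Sat(p | q) = {t0, t1, t2, t3, t4, t5}
AF (p | q): least fixpoint, start Z0 = {t0, t1, t2, t3, t4, t5}, add states with every successor in Z. Already a fixed point.
Sat(AF (p | q)) = {t0, t1, t2, t3, t4, t5}
t5 ∈ Sat(AF (p | q)) = {t0, t1, t2, t3, t4, t5}, so the formula holds at t5.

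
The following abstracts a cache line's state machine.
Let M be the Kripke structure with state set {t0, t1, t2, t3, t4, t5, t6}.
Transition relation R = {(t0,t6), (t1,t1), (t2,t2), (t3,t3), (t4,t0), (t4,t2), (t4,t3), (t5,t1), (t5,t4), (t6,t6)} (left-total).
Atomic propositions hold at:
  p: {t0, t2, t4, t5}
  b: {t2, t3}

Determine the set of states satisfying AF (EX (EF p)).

EF p: least fixpoint, start Z0 = {t0, t2, t4, t5}, add states with some successor in Z. Already a fixed point.
Sat(EF p) = {t0, t2, t4, t5}
Sat(EX (EF p)) = {s : some successor in {t0, t2, t4, t5}} = {t2, t4, t5}
AF (EX (EF p)): least fixpoint, start Z0 = {t2, t4, t5}, add states with every successor in Z. Already a fixed point.
Sat(AF (EX (EF p))) = {t2, t4, t5}

{t2, t4, t5}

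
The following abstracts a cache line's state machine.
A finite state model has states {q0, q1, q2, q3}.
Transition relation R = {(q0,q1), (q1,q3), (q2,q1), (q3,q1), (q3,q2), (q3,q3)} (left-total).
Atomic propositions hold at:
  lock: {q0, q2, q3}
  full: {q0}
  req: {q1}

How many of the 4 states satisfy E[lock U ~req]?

Sat(~req) = {q0, q2, q3}
E[lock U ~req]: least fixpoint, start Z0 = Sat(~req) = {q0, q2, q3}, add states in Sat(lock) with some successor in Z. Already a fixed point.
Sat(E[lock U ~req]) = {q0, q2, q3}
|Sat(E[lock U ~req])| = |{q0, q2, q3}| = 3.

3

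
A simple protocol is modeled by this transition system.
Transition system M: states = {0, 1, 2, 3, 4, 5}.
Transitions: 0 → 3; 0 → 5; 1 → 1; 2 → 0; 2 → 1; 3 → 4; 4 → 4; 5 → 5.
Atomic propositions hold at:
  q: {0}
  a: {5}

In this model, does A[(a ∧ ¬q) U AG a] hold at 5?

Yes

Sat(¬q) = {1, 2, 3, 4, 5}
Sat(a ∧ ¬q) = {5}
AG a: greatest fixpoint, start Z0 = {5}, keep only states in Sat with every successor in Z. Already a fixed point.
Sat(AG a) = {5}
A[(a ∧ ¬q) U AG a]: least fixpoint, start Z0 = Sat(AG a) = {5}, add states in Sat(a ∧ ¬q) with every successor in Z. Already a fixed point.
Sat(A[(a ∧ ¬q) U AG a]) = {5}
5 ∈ Sat(A[(a ∧ ¬q) U AG a]) = {5}, so the formula holds at 5.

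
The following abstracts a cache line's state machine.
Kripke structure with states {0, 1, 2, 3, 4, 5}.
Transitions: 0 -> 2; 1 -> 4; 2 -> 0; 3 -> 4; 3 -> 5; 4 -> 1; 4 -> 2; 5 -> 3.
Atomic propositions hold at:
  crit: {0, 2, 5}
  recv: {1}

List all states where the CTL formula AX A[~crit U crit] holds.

{0, 2}

Sat(~crit) = {1, 3, 4}
A[~crit U crit]: least fixpoint, start Z0 = Sat(crit) = {0, 2, 5}, add states in Sat(~crit) with every successor in Z. Already a fixed point.
Sat(A[~crit U crit]) = {0, 2, 5}
Sat(AX A[~crit U crit]) = {s : every successor in {0, 2, 5}} = {0, 2}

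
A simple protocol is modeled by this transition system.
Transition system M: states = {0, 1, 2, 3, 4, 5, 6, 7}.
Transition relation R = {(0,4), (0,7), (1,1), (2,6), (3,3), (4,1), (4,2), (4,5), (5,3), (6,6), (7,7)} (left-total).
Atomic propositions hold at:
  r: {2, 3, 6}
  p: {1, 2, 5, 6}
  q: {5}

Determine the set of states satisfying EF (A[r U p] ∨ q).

{0, 1, 2, 4, 5, 6}

A[r U p]: least fixpoint, start Z0 = Sat(p) = {1, 2, 5, 6}, add states in Sat(r) with every successor in Z. Already a fixed point.
Sat(A[r U p]) = {1, 2, 5, 6}
Sat(A[r U p] ∨ q) = {1, 2, 5, 6}
EF (A[r U p] ∨ q): least fixpoint, start Z0 = {1, 2, 5, 6}, add states with some successor in Z. Z1 = {1, 2, 4, 5, 6}; Z2 = {0, 1, 2, 4, 5, 6}; fixed.
Sat(EF (A[r U p] ∨ q)) = {0, 1, 2, 4, 5, 6}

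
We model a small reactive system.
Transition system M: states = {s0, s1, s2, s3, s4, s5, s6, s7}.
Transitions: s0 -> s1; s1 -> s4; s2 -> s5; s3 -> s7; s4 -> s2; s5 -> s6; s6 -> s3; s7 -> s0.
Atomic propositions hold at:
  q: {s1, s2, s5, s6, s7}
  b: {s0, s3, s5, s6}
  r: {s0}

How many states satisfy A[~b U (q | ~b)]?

Sat(~b) = {s1, s2, s4, s7}
Sat(q | ~b) = {s1, s2, s4, s5, s6, s7}
A[~b U (q | ~b)]: least fixpoint, start Z0 = Sat((q | ~b)) = {s1, s2, s4, s5, s6, s7}, add states in Sat(~b) with every successor in Z. Already a fixed point.
Sat(A[~b U (q | ~b)]) = {s1, s2, s4, s5, s6, s7}
|Sat(A[~b U (q | ~b)])| = |{s1, s2, s4, s5, s6, s7}| = 6.

6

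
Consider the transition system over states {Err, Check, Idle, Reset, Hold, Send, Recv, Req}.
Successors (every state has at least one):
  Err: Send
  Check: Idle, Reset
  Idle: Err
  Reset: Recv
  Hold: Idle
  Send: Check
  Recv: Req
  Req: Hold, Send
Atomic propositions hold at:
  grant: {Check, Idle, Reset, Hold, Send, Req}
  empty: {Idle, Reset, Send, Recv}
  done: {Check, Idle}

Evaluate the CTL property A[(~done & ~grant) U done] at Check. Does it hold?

Sat(~done) = {Err, Reset, Hold, Send, Recv, Req}
Sat(~grant) = {Err, Recv}
Sat(~done & ~grant) = {Err, Recv}
A[(~done & ~grant) U done]: least fixpoint, start Z0 = Sat(done) = {Check, Idle}, add states in Sat(~done & ~grant) with every successor in Z. Already a fixed point.
Sat(A[(~done & ~grant) U done]) = {Check, Idle}
Check ∈ Sat(A[(~done & ~grant) U done]) = {Check, Idle}, so the formula holds at Check.

Yes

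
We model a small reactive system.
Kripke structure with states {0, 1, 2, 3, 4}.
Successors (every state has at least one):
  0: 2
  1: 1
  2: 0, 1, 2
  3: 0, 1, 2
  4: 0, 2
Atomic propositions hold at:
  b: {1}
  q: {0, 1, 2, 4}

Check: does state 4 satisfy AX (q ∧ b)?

Sat(q ∧ b) = {1}
Sat(AX (q ∧ b)) = {s : every successor in {1}} = {1}
4 ∉ Sat(AX (q ∧ b)) = {1}, so the formula does not hold at 4.

No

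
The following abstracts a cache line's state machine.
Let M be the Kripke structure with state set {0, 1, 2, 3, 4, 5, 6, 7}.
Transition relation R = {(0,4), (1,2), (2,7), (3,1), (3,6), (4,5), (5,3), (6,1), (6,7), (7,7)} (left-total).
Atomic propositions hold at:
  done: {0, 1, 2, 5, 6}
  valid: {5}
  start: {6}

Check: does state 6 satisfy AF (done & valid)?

No

Sat(done & valid) = {5}
AF (done & valid): least fixpoint, start Z0 = {5}, add states with every successor in Z. Z1 = {4, 5}; Z2 = {0, 4, 5}; fixed.
Sat(AF (done & valid)) = {0, 4, 5}
6 ∉ Sat(AF (done & valid)) = {0, 4, 5}, so the formula does not hold at 6.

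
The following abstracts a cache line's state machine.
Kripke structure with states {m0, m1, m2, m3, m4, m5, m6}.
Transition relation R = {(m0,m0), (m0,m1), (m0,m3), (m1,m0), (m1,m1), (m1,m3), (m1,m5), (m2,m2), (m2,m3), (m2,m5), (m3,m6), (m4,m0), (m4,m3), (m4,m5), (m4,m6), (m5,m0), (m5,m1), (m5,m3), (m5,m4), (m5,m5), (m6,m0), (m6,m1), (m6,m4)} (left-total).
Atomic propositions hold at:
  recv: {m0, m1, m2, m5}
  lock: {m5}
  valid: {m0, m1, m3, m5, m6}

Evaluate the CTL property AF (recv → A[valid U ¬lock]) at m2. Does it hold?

Yes

Sat(¬lock) = {m0, m1, m2, m3, m4, m6}
A[valid U ¬lock]: least fixpoint, start Z0 = Sat(¬lock) = {m0, m1, m2, m3, m4, m6}, add states in Sat(valid) with every successor in Z. Already a fixed point.
Sat(A[valid U ¬lock]) = {m0, m1, m2, m3, m4, m6}
Sat(recv → A[valid U ¬lock]) = {m0, m1, m2, m3, m4, m6}
AF (recv → A[valid U ¬lock]): least fixpoint, start Z0 = {m0, m1, m2, m3, m4, m6}, add states with every successor in Z. Already a fixed point.
Sat(AF (recv → A[valid U ¬lock])) = {m0, m1, m2, m3, m4, m6}
m2 ∈ Sat(AF (recv → A[valid U ¬lock])) = {m0, m1, m2, m3, m4, m6}, so the formula holds at m2.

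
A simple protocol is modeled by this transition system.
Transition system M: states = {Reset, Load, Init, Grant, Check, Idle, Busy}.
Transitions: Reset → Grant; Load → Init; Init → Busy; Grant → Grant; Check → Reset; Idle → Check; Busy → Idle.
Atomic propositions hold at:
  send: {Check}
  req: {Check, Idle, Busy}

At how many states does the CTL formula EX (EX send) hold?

Sat(EX send) = {s : some successor in {Check}} = {Idle}
Sat(EX (EX send)) = {s : some successor in {Idle}} = {Busy}
|Sat(EX (EX send))| = |{Busy}| = 1.

1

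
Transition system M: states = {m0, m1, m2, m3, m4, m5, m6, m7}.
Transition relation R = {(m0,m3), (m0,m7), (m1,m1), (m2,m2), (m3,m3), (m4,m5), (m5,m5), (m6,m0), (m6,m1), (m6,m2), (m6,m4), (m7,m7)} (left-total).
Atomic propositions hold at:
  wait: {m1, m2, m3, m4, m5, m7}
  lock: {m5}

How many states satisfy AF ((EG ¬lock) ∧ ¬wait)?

2

Sat(¬lock) = {m0, m1, m2, m3, m4, m6, m7}
EG ¬lock: greatest fixpoint, start Z0 = {m0, m1, m2, m3, m4, m6, m7}, keep only states in Sat with some successor in Z. Z1 = {m0, m1, m2, m3, m6, m7}; fixed.
Sat(EG ¬lock) = {m0, m1, m2, m3, m6, m7}
Sat(¬wait) = {m0, m6}
Sat((EG ¬lock) ∧ ¬wait) = {m0, m6}
AF ((EG ¬lock) ∧ ¬wait): least fixpoint, start Z0 = {m0, m6}, add states with every successor in Z. Already a fixed point.
Sat(AF ((EG ¬lock) ∧ ¬wait)) = {m0, m6}
|Sat(AF ((EG ¬lock) ∧ ¬wait))| = |{m0, m6}| = 2.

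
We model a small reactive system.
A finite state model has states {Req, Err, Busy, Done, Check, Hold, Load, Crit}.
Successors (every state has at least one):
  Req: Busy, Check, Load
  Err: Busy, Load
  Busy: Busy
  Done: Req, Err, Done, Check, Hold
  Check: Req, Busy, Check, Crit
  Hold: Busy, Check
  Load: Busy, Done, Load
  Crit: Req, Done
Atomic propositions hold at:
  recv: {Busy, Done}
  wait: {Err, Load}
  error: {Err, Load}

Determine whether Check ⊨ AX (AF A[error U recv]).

A[error U recv]: least fixpoint, start Z0 = Sat(recv) = {Busy, Done}, add states in Sat(error) with every successor in Z. Already a fixed point.
Sat(A[error U recv]) = {Busy, Done}
AF A[error U recv]: least fixpoint, start Z0 = {Busy, Done}, add states with every successor in Z. Already a fixed point.
Sat(AF A[error U recv]) = {Busy, Done}
Sat(AX (AF A[error U recv])) = {s : every successor in {Busy, Done}} = {Busy}
Check ∉ Sat(AX (AF A[error U recv])) = {Busy}, so the formula does not hold at Check.

No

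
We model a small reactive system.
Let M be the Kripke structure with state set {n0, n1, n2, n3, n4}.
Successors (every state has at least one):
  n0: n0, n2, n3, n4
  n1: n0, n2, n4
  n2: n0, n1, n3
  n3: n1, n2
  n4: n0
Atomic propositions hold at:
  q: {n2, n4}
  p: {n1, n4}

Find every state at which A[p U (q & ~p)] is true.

Sat(~p) = {n0, n2, n3}
Sat(q & ~p) = {n2}
A[p U (q & ~p)]: least fixpoint, start Z0 = Sat((q & ~p)) = {n2}, add states in Sat(p) with every successor in Z. Already a fixed point.
Sat(A[p U (q & ~p)]) = {n2}

{n2}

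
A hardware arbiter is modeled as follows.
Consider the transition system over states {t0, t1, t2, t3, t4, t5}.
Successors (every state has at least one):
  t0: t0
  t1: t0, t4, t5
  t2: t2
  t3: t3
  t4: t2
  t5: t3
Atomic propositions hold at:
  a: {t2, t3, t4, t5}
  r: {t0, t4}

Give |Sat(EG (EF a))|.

5

EF a: least fixpoint, start Z0 = {t2, t3, t4, t5}, add states with some successor in Z. Z1 = {t1, t2, t3, t4, t5}; fixed.
Sat(EF a) = {t1, t2, t3, t4, t5}
EG (EF a): greatest fixpoint, start Z0 = {t1, t2, t3, t4, t5}, keep only states in Sat with some successor in Z. Already a fixed point.
Sat(EG (EF a)) = {t1, t2, t3, t4, t5}
|Sat(EG (EF a))| = |{t1, t2, t3, t4, t5}| = 5.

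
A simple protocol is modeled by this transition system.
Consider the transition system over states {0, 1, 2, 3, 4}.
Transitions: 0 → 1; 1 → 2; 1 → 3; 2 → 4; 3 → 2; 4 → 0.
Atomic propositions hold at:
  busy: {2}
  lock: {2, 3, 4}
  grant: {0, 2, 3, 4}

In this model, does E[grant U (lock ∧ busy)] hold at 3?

Yes

Sat(lock ∧ busy) = {2}
E[grant U (lock ∧ busy)]: least fixpoint, start Z0 = Sat((lock ∧ busy)) = {2}, add states in Sat(grant) with some successor in Z. Z1 = {2, 3}; fixed.
Sat(E[grant U (lock ∧ busy)]) = {2, 3}
3 ∈ Sat(E[grant U (lock ∧ busy)]) = {2, 3}, so the formula holds at 3.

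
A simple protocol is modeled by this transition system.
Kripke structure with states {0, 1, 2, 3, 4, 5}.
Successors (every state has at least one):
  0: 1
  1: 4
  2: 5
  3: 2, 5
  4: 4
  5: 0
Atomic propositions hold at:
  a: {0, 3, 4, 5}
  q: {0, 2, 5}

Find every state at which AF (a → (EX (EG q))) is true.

{0, 1, 2, 3, 5}

EG q: greatest fixpoint, start Z0 = {0, 2, 5}, keep only states in Sat with some successor in Z. Z1 = {2, 5}; Z2 = {2}; Z3 = ∅; fixed.
Sat(EG q) = ∅
Sat(EX (EG q)) = {s : some successor in ∅} = ∅
Sat(a → (EX (EG q))) = {1, 2}
AF (a → (EX (EG q))): least fixpoint, start Z0 = {1, 2}, add states with every successor in Z. Z1 = {0, 1, 2}; Z2 = {0, 1, 2, 5}; Z3 = {0, 1, 2, 3, 5}; fixed.
Sat(AF (a → (EX (EG q)))) = {0, 1, 2, 3, 5}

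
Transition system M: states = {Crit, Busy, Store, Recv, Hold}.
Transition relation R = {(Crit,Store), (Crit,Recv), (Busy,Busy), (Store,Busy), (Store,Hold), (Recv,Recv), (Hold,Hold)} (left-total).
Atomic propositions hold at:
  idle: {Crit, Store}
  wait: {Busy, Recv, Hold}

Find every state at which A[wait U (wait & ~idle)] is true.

Sat(~idle) = {Busy, Recv, Hold}
Sat(wait & ~idle) = {Busy, Recv, Hold}
A[wait U (wait & ~idle)]: least fixpoint, start Z0 = Sat((wait & ~idle)) = {Busy, Recv, Hold}, add states in Sat(wait) with every successor in Z. Already a fixed point.
Sat(A[wait U (wait & ~idle)]) = {Busy, Recv, Hold}

{Busy, Recv, Hold}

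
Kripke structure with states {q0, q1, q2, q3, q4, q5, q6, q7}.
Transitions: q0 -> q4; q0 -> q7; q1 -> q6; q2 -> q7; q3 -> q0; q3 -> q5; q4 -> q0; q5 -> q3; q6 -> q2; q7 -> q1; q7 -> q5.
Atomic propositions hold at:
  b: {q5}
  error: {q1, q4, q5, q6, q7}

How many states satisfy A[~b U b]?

1

Sat(~b) = {q0, q1, q2, q3, q4, q6, q7}
A[~b U b]: least fixpoint, start Z0 = Sat(b) = {q5}, add states in Sat(~b) with every successor in Z. Already a fixed point.
Sat(A[~b U b]) = {q5}
|Sat(A[~b U b])| = |{q5}| = 1.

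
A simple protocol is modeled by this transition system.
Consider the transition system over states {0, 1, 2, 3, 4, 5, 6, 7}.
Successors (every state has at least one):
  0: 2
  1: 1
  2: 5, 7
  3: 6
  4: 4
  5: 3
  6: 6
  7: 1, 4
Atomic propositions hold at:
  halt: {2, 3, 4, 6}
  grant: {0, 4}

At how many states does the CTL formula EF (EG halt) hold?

EG halt: greatest fixpoint, start Z0 = {2, 3, 4, 6}, keep only states in Sat with some successor in Z. Z1 = {3, 4, 6}; fixed.
Sat(EG halt) = {3, 4, 6}
EF (EG halt): least fixpoint, start Z0 = {3, 4, 6}, add states with some successor in Z. Z1 = {3, 4, 5, 6, 7}; Z2 = {2, 3, 4, 5, 6, 7}; Z3 = {0, 2, 3, 4, 5, 6, 7}; fixed.
Sat(EF (EG halt)) = {0, 2, 3, 4, 5, 6, 7}
|Sat(EF (EG halt))| = |{0, 2, 3, 4, 5, 6, 7}| = 7.

7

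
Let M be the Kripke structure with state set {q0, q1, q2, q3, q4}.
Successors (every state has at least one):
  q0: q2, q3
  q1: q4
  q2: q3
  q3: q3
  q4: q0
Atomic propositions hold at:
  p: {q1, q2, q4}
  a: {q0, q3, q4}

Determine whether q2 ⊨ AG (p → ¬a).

Yes

Sat(¬a) = {q1, q2}
Sat(p → ¬a) = {q0, q1, q2, q3}
AG (p → ¬a): greatest fixpoint, start Z0 = {q0, q1, q2, q3}, keep only states in Sat with every successor in Z. Z1 = {q0, q2, q3}; fixed.
Sat(AG (p → ¬a)) = {q0, q2, q3}
q2 ∈ Sat(AG (p → ¬a)) = {q0, q2, q3}, so the formula holds at q2.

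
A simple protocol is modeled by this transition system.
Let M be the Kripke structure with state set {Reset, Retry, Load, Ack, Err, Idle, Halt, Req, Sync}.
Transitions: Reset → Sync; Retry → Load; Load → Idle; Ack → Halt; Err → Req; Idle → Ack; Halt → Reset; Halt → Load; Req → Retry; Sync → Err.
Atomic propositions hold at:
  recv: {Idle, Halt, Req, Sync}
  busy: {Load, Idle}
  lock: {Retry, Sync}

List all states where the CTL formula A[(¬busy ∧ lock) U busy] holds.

{Retry, Load, Idle}

Sat(¬busy) = {Reset, Retry, Ack, Err, Halt, Req, Sync}
Sat(¬busy ∧ lock) = {Retry, Sync}
A[(¬busy ∧ lock) U busy]: least fixpoint, start Z0 = Sat(busy) = {Load, Idle}, add states in Sat(¬busy ∧ lock) with every successor in Z. Z1 = {Retry, Load, Idle}; fixed.
Sat(A[(¬busy ∧ lock) U busy]) = {Retry, Load, Idle}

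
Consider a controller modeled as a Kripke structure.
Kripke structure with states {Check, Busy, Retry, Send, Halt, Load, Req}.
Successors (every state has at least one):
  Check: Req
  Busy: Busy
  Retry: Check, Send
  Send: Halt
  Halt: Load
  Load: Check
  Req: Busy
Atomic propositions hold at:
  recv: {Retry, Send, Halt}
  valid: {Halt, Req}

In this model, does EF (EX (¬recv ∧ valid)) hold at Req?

No

Sat(¬recv) = {Check, Busy, Load, Req}
Sat(¬recv ∧ valid) = {Req}
Sat(EX (¬recv ∧ valid)) = {s : some successor in {Req}} = {Check}
EF (EX (¬recv ∧ valid)): least fixpoint, start Z0 = {Check}, add states with some successor in Z. Z1 = {Check, Retry, Load}; Z2 = {Check, Retry, Halt, Load}; Z3 = {Check, Retry, Send, Halt, Load}; fixed.
Sat(EF (EX (¬recv ∧ valid))) = {Check, Retry, Send, Halt, Load}
Req ∉ Sat(EF (EX (¬recv ∧ valid))) = {Check, Retry, Send, Halt, Load}, so the formula does not hold at Req.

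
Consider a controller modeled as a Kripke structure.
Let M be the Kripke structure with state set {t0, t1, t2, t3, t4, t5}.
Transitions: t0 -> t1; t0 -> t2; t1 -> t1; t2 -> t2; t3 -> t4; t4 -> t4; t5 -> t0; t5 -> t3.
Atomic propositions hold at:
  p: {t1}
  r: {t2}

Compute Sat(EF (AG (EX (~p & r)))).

Sat(~p) = {t0, t2, t3, t4, t5}
Sat(~p & r) = {t2}
Sat(EX (~p & r)) = {s : some successor in {t2}} = {t0, t2}
AG (EX (~p & r)): greatest fixpoint, start Z0 = {t0, t2}, keep only states in Sat with every successor in Z. Z1 = {t2}; fixed.
Sat(AG (EX (~p & r))) = {t2}
EF (AG (EX (~p & r))): least fixpoint, start Z0 = {t2}, add states with some successor in Z. Z1 = {t0, t2}; Z2 = {t0, t2, t5}; fixed.
Sat(EF (AG (EX (~p & r)))) = {t0, t2, t5}

{t0, t2, t5}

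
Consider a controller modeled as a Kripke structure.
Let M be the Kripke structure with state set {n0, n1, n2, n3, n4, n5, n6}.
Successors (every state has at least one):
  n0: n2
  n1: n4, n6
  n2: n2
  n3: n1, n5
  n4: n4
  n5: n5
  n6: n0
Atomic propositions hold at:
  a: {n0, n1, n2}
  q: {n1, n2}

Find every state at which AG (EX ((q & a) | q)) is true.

Sat(q & a) = {n1, n2}
Sat((q & a) | q) = {n1, n2}
Sat(EX ((q & a) | q)) = {s : some successor in {n1, n2}} = {n0, n2, n3}
AG (EX ((q & a) | q)): greatest fixpoint, start Z0 = {n0, n2, n3}, keep only states in Sat with every successor in Z. Z1 = {n0, n2}; fixed.
Sat(AG (EX ((q & a) | q))) = {n0, n2}

{n0, n2}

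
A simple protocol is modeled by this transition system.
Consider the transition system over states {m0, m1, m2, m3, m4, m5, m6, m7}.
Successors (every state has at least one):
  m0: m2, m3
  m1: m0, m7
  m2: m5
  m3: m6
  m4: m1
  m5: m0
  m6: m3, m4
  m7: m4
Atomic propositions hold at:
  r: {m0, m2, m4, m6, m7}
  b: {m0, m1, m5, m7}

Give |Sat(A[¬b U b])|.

Sat(¬b) = {m2, m3, m4, m6}
A[¬b U b]: least fixpoint, start Z0 = Sat(b) = {m0, m1, m5, m7}, add states in Sat(¬b) with every successor in Z. Z1 = {m0, m1, m2, m4, m5, m7}; fixed.
Sat(A[¬b U b]) = {m0, m1, m2, m4, m5, m7}
|Sat(A[¬b U b])| = |{m0, m1, m2, m4, m5, m7}| = 6.

6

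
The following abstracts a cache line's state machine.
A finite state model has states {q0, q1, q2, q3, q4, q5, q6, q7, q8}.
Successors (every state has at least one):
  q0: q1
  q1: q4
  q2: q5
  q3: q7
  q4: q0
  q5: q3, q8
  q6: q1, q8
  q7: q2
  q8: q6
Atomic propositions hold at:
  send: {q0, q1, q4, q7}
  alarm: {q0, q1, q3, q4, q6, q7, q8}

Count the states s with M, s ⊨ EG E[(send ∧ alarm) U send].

Sat(send ∧ alarm) = {q0, q1, q4, q7}
E[(send ∧ alarm) U send]: least fixpoint, start Z0 = Sat(send) = {q0, q1, q4, q7}, add states in Sat(send ∧ alarm) with some successor in Z. Already a fixed point.
Sat(E[(send ∧ alarm) U send]) = {q0, q1, q4, q7}
EG E[(send ∧ alarm) U send]: greatest fixpoint, start Z0 = {q0, q1, q4, q7}, keep only states in Sat with some successor in Z. Z1 = {q0, q1, q4}; fixed.
Sat(EG E[(send ∧ alarm) U send]) = {q0, q1, q4}
|Sat(EG E[(send ∧ alarm) U send])| = |{q0, q1, q4}| = 3.

3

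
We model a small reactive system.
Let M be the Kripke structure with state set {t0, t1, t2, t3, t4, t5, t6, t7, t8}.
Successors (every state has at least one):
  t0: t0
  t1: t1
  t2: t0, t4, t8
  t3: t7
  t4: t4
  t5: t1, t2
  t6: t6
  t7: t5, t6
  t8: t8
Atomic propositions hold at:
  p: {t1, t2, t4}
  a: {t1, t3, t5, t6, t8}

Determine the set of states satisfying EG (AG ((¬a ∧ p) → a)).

{t0, t1, t6, t8}

Sat(¬a) = {t0, t2, t4, t7}
Sat(¬a ∧ p) = {t2, t4}
Sat((¬a ∧ p) → a) = {t0, t1, t3, t5, t6, t7, t8}
AG ((¬a ∧ p) → a): greatest fixpoint, start Z0 = {t0, t1, t3, t5, t6, t7, t8}, keep only states in Sat with every successor in Z. Z1 = {t0, t1, t3, t6, t7, t8}; Z2 = {t0, t1, t3, t6, t8}; Z3 = {t0, t1, t6, t8}; fixed.
Sat(AG ((¬a ∧ p) → a)) = {t0, t1, t6, t8}
EG (AG ((¬a ∧ p) → a)): greatest fixpoint, start Z0 = {t0, t1, t6, t8}, keep only states in Sat with some successor in Z. Already a fixed point.
Sat(EG (AG ((¬a ∧ p) → a))) = {t0, t1, t6, t8}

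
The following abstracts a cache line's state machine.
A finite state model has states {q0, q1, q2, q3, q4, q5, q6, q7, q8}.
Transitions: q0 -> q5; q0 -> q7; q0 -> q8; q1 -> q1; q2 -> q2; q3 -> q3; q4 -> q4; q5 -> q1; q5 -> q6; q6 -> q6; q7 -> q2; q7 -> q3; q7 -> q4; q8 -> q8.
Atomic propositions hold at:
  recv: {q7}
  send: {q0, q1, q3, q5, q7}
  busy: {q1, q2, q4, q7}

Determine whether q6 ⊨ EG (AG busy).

No

AG busy: greatest fixpoint, start Z0 = {q1, q2, q4, q7}, keep only states in Sat with every successor in Z. Z1 = {q1, q2, q4}; fixed.
Sat(AG busy) = {q1, q2, q4}
EG (AG busy): greatest fixpoint, start Z0 = {q1, q2, q4}, keep only states in Sat with some successor in Z. Already a fixed point.
Sat(EG (AG busy)) = {q1, q2, q4}
q6 ∉ Sat(EG (AG busy)) = {q1, q2, q4}, so the formula does not hold at q6.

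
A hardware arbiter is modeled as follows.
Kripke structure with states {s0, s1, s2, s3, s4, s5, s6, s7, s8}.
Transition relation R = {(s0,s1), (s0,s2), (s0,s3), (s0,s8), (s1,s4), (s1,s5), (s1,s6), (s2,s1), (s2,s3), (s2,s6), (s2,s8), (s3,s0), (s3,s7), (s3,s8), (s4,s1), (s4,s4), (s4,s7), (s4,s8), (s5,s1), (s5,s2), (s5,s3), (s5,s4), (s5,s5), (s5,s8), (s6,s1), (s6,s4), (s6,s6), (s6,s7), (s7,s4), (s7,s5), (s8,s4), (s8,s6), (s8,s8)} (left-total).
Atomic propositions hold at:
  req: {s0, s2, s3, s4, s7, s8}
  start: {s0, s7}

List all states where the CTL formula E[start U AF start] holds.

{s0, s7}

AF start: least fixpoint, start Z0 = {s0, s7}, add states with every successor in Z. Already a fixed point.
Sat(AF start) = {s0, s7}
E[start U AF start]: least fixpoint, start Z0 = Sat(AF start) = {s0, s7}, add states in Sat(start) with some successor in Z. Already a fixed point.
Sat(E[start U AF start]) = {s0, s7}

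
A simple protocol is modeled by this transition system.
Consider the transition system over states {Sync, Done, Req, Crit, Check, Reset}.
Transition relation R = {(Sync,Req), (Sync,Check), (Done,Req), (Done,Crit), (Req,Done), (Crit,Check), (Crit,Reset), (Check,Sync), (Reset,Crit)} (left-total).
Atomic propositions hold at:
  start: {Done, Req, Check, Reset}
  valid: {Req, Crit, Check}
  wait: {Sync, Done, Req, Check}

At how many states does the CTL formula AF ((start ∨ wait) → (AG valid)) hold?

2

Sat(start ∨ wait) = {Sync, Done, Req, Check, Reset}
AG valid: greatest fixpoint, start Z0 = {Req, Crit, Check}, keep only states in Sat with every successor in Z. Z1 = ∅; fixed.
Sat(AG valid) = ∅
Sat((start ∨ wait) → (AG valid)) = {Crit}
AF ((start ∨ wait) → (AG valid)): least fixpoint, start Z0 = {Crit}, add states with every successor in Z. Z1 = {Crit, Reset}; fixed.
Sat(AF ((start ∨ wait) → (AG valid))) = {Crit, Reset}
|Sat(AF ((start ∨ wait) → (AG valid)))| = |{Crit, Reset}| = 2.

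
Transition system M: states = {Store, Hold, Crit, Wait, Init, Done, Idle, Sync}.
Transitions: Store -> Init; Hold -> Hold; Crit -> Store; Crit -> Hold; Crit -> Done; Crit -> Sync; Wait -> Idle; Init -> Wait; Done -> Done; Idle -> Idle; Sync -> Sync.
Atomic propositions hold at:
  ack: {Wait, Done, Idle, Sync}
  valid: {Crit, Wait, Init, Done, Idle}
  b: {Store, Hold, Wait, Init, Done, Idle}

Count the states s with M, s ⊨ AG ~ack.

1

Sat(~ack) = {Store, Hold, Crit, Init}
AG ~ack: greatest fixpoint, start Z0 = {Store, Hold, Crit, Init}, keep only states in Sat with every successor in Z. Z1 = {Store, Hold}; Z2 = {Hold}; fixed.
Sat(AG ~ack) = {Hold}
|Sat(AG ~ack)| = |{Hold}| = 1.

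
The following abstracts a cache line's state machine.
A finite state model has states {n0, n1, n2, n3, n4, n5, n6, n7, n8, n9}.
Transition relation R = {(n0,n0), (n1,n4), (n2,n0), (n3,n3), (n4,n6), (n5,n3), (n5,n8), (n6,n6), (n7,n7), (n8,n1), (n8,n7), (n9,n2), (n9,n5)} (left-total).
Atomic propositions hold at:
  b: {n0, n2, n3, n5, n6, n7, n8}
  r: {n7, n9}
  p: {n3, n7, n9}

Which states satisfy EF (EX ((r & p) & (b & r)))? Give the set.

{n5, n7, n8, n9}

Sat(r & p) = {n7, n9}
Sat(b & r) = {n7}
Sat((r & p) & (b & r)) = {n7}
Sat(EX ((r & p) & (b & r))) = {s : some successor in {n7}} = {n7, n8}
EF (EX ((r & p) & (b & r))): least fixpoint, start Z0 = {n7, n8}, add states with some successor in Z. Z1 = {n5, n7, n8}; Z2 = {n5, n7, n8, n9}; fixed.
Sat(EF (EX ((r & p) & (b & r)))) = {n5, n7, n8, n9}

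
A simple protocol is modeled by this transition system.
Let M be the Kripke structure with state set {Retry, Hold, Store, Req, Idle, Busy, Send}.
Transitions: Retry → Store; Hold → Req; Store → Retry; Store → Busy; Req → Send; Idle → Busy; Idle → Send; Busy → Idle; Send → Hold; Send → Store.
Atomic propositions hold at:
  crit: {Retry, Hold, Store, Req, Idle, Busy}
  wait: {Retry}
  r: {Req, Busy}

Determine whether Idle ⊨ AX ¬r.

Sat(¬r) = {Retry, Hold, Store, Idle, Send}
Sat(AX ¬r) = {s : every successor in {Retry, Hold, Store, Idle, Send}} = {Retry, Req, Busy, Send}
Idle ∉ Sat(AX ¬r) = {Retry, Req, Busy, Send}, so the formula does not hold at Idle.

No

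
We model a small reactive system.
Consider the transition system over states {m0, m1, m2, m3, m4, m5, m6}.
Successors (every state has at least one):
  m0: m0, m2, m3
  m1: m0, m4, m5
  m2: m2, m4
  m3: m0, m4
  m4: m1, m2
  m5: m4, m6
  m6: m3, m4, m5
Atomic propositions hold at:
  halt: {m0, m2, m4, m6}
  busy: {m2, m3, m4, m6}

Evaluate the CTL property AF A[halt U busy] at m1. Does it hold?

A[halt U busy]: least fixpoint, start Z0 = Sat(busy) = {m2, m3, m4, m6}, add states in Sat(halt) with every successor in Z. Already a fixed point.
Sat(A[halt U busy]) = {m2, m3, m4, m6}
AF A[halt U busy]: least fixpoint, start Z0 = {m2, m3, m4, m6}, add states with every successor in Z. Z1 = {m2, m3, m4, m5, m6}; fixed.
Sat(AF A[halt U busy]) = {m2, m3, m4, m5, m6}
m1 ∉ Sat(AF A[halt U busy]) = {m2, m3, m4, m5, m6}, so the formula does not hold at m1.

No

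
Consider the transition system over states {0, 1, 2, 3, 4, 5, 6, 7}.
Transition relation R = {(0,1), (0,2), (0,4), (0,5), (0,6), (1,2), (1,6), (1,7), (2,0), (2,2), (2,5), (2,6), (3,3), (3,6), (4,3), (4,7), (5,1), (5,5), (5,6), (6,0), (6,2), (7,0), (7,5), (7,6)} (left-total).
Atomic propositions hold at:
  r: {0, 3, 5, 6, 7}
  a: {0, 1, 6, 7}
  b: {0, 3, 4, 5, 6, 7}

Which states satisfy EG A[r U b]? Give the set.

{0, 3, 4, 5, 6, 7}

A[r U b]: least fixpoint, start Z0 = Sat(b) = {0, 3, 4, 5, 6, 7}, add states in Sat(r) with every successor in Z. Already a fixed point.
Sat(A[r U b]) = {0, 3, 4, 5, 6, 7}
EG A[r U b]: greatest fixpoint, start Z0 = {0, 3, 4, 5, 6, 7}, keep only states in Sat with some successor in Z. Already a fixed point.
Sat(EG A[r U b]) = {0, 3, 4, 5, 6, 7}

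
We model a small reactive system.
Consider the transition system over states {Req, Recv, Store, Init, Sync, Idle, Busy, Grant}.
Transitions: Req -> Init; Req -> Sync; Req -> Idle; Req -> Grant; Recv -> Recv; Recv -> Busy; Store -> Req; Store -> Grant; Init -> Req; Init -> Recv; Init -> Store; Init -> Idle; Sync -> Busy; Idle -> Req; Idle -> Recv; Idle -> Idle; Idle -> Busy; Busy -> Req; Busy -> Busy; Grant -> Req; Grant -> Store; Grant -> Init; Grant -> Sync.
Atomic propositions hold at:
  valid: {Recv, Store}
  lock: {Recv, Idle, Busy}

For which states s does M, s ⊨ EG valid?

EG valid: greatest fixpoint, start Z0 = {Recv, Store}, keep only states in Sat with some successor in Z. Z1 = {Recv}; fixed.
Sat(EG valid) = {Recv}

{Recv}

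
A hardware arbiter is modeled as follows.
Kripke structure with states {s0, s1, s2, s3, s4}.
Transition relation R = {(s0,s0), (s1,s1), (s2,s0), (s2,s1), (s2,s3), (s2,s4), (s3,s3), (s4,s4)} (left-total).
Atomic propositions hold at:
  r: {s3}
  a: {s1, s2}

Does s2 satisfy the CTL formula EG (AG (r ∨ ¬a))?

No

Sat(¬a) = {s0, s3, s4}
Sat(r ∨ ¬a) = {s0, s3, s4}
AG (r ∨ ¬a): greatest fixpoint, start Z0 = {s0, s3, s4}, keep only states in Sat with every successor in Z. Already a fixed point.
Sat(AG (r ∨ ¬a)) = {s0, s3, s4}
EG (AG (r ∨ ¬a)): greatest fixpoint, start Z0 = {s0, s3, s4}, keep only states in Sat with some successor in Z. Already a fixed point.
Sat(EG (AG (r ∨ ¬a))) = {s0, s3, s4}
s2 ∉ Sat(EG (AG (r ∨ ¬a))) = {s0, s3, s4}, so the formula does not hold at s2.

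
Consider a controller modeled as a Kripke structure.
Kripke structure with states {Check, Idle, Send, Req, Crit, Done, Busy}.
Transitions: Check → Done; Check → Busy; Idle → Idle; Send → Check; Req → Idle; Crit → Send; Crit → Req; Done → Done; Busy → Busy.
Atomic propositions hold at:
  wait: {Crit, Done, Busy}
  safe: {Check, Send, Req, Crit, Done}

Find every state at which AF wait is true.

AF wait: least fixpoint, start Z0 = {Crit, Done, Busy}, add states with every successor in Z. Z1 = {Check, Crit, Done, Busy}; Z2 = {Check, Send, Crit, Done, Busy}; fixed.
Sat(AF wait) = {Check, Send, Crit, Done, Busy}

{Check, Send, Crit, Done, Busy}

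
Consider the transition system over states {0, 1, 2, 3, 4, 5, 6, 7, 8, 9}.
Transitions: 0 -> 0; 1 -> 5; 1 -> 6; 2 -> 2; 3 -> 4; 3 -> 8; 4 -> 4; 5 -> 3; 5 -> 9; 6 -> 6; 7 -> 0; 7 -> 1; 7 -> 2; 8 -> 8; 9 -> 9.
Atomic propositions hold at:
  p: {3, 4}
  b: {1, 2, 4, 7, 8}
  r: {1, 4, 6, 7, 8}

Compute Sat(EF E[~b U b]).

Sat(~b) = {0, 3, 5, 6, 9}
E[~b U b]: least fixpoint, start Z0 = Sat(b) = {1, 2, 4, 7, 8}, add states in Sat(~b) with some successor in Z. Z1 = {1, 2, 3, 4, 7, 8}; Z2 = {1, 2, 3, 4, 5, 7, 8}; fixed.
Sat(E[~b U b]) = {1, 2, 3, 4, 5, 7, 8}
EF E[~b U b]: least fixpoint, start Z0 = {1, 2, 3, 4, 5, 7, 8}, add states with some successor in Z. Already a fixed point.
Sat(EF E[~b U b]) = {1, 2, 3, 4, 5, 7, 8}

{1, 2, 3, 4, 5, 7, 8}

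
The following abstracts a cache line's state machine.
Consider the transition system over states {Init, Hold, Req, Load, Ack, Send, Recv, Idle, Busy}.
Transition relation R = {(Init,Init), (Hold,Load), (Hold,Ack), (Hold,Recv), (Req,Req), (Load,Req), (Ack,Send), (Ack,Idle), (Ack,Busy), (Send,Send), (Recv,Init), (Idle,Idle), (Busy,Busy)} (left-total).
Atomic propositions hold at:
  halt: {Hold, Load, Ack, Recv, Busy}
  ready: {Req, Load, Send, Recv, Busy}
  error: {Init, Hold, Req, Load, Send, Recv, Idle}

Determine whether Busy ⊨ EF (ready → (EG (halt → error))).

No

Sat(halt → error) = {Init, Hold, Req, Load, Send, Recv, Idle}
EG (halt → error): greatest fixpoint, start Z0 = {Init, Hold, Req, Load, Send, Recv, Idle}, keep only states in Sat with some successor in Z. Already a fixed point.
Sat(EG (halt → error)) = {Init, Hold, Req, Load, Send, Recv, Idle}
Sat(ready → (EG (halt → error))) = {Init, Hold, Req, Load, Ack, Send, Recv, Idle}
EF (ready → (EG (halt → error))): least fixpoint, start Z0 = {Init, Hold, Req, Load, Ack, Send, Recv, Idle}, add states with some successor in Z. Already a fixed point.
Sat(EF (ready → (EG (halt → error)))) = {Init, Hold, Req, Load, Ack, Send, Recv, Idle}
Busy ∉ Sat(EF (ready → (EG (halt → error)))) = {Init, Hold, Req, Load, Ack, Send, Recv, Idle}, so the formula does not hold at Busy.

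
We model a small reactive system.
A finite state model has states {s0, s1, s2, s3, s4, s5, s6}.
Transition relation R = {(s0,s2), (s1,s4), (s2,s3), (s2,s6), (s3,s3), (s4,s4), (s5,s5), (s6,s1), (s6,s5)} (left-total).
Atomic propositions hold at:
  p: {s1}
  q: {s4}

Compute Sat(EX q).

Sat(EX q) = {s : some successor in {s4}} = {s1, s4}

{s1, s4}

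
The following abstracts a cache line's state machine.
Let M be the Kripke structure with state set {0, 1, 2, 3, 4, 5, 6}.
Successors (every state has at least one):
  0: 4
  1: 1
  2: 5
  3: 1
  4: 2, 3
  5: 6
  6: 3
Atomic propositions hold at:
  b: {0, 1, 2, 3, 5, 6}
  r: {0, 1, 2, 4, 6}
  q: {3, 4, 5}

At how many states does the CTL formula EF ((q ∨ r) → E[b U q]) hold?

6

Sat(q ∨ r) = {0, 1, 2, 3, 4, 5, 6}
E[b U q]: least fixpoint, start Z0 = Sat(q) = {3, 4, 5}, add states in Sat(b) with some successor in Z. Z1 = {0, 2, 3, 4, 5, 6}; fixed.
Sat(E[b U q]) = {0, 2, 3, 4, 5, 6}
Sat((q ∨ r) → E[b U q]) = {0, 2, 3, 4, 5, 6}
EF ((q ∨ r) → E[b U q]): least fixpoint, start Z0 = {0, 2, 3, 4, 5, 6}, add states with some successor in Z. Already a fixed point.
Sat(EF ((q ∨ r) → E[b U q])) = {0, 2, 3, 4, 5, 6}
|Sat(EF ((q ∨ r) → E[b U q]))| = |{0, 2, 3, 4, 5, 6}| = 6.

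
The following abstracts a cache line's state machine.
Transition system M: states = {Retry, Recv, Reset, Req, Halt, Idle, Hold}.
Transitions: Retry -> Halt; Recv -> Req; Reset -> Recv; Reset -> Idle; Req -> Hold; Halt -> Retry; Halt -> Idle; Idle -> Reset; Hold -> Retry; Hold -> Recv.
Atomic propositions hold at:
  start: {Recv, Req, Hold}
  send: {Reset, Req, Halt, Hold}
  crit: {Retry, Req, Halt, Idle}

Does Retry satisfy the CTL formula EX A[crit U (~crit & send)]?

No

Sat(~crit) = {Recv, Reset, Hold}
Sat(~crit & send) = {Reset, Hold}
A[crit U (~crit & send)]: least fixpoint, start Z0 = Sat((~crit & send)) = {Reset, Hold}, add states in Sat(crit) with every successor in Z. Z1 = {Reset, Req, Idle, Hold}; fixed.
Sat(A[crit U (~crit & send)]) = {Reset, Req, Idle, Hold}
Sat(EX A[crit U (~crit & send)]) = {s : some successor in {Reset, Req, Idle, Hold}} = {Recv, Reset, Req, Halt, Idle}
Retry ∉ Sat(EX A[crit U (~crit & send)]) = {Recv, Reset, Req, Halt, Idle}, so the formula does not hold at Retry.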